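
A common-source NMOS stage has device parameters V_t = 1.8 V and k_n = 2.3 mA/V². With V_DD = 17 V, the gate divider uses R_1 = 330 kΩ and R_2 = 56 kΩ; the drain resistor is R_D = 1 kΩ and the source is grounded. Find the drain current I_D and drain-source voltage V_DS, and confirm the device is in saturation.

V_G = V_DD·R_2/(R_1+R_2) = 17×56/386 = 2.47 V. With the source grounded, V_GS = V_G = 2.47 V.
Assume saturation: I_D = (k_n/2)(V_GS − V_t)² = (2.3/2)×(2.47 − 1.8)² = 1.15×0.666² = 0.511 mA.
V_DS = V_DD − I_D·R_D = 17 − 0.511×1 = 16.5 V.
Saturation requires V_DS ≥ V_GS − V_t = 0.666 V; 16.5 ≥ 0.666 ✓.

I_D ≈ 0.51 mA, V_DS ≈ 16 V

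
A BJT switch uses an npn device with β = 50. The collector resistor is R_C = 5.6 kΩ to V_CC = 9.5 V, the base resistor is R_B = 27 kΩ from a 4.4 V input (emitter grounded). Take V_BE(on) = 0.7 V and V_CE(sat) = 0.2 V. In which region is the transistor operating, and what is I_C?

Assume active: I_B = (4.4 − 0.7)/27 = 0.137 mA, giving I_C = β·I_B = 6.85 mA.
But then V_CE = 9.5 − 6.85×5.6 = -28.9 V < V_CE(sat) = 0.2 V — impossible in the active region.
So the transistor is saturated. With V_CE = 0.2 V, I_C = (V_CC − 0.2)/R_C = 9.3/5.6 = 1.66 mA.
Check: β·I_B = 6.85 mA > I_C = 1.66 mA, confirming saturation.

saturation; I_C ≈ 1.7 mA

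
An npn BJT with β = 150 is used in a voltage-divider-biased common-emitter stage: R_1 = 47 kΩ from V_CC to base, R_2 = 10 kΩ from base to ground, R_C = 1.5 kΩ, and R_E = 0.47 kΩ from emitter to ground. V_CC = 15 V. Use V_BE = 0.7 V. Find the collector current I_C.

I_C ≈ 3.7 mA

Thevenize the base divider: V_Th = V_CC·R_2/(R_1+R_2) = 15×10/57 = 2.63 V, R_Th = R_1‖R_2 = 8.25 kΩ.
Base-emitter loop: V_Th = I_B·R_Th + V_BE + (β+1)I_B·R_E, so I_B = (2.63 − 0.7) / (8.25 + 151×0.47) = 0.0244 mA.
I_C = β·I_B = 150×0.0244 = 3.66 mA, and I_E = (β+1)I_B = 3.68 mA.
V_CE = V_CC − I_C·R_C − I_E·R_E = 15 − 3.66×1.5 − 3.68×0.47 = 7.78 V.
V_CE = 7.78 V > 0.2 V confirms active-region operation.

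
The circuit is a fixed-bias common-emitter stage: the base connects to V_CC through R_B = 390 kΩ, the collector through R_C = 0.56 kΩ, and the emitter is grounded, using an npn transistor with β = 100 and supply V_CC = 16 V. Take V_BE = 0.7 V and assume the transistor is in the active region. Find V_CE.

V_CE ≈ 14 V

Base loop: V_CC = I_B·R_B + V_BE, so I_B = (16 − 0.7)/390 kΩ = 0.0392 mA.
In the active region I_C = β·I_B = 100 × 0.0392 = 3.92 mA.
Collector loop: V_CE = V_CC − I_C·R_C = 16 − 3.92×0.56 = 13.8 V.
Since V_CE = 13.8 V > V_CE(sat) ≈ 0.2 V, the transistor is in the active region as assumed.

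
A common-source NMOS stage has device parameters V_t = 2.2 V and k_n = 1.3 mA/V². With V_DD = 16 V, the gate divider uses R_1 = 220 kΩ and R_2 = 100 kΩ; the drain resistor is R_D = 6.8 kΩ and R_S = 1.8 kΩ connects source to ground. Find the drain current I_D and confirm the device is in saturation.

V_G = V_DD·R_2/(R_1+R_2) = 16×100/320 = 5 V.
Assume saturation: I_D = (k_n/2)(V_GS − V_t)² with V_GS = V_G − I_D·R_S = 5 − 1.8·I_D.
Substituting gives 2.11·I_D² − 7.55·I_D + 5.1 = 0, with roots I_D = 0.901 or 2.68 mA.
The root I_D = 2.68 mA gives V_GS = 0.168 V ≤ V_t, so take I_D = 0.901 mA.
Then V_GS = 3.38 V and V_DS = V_DD − I_D(R_D+R_S) = 16 − 0.901×8.6 = 8.25 V.
Saturation requires V_DS ≥ V_GS − V_t = 1.18 V; 8.25 ≥ 1.18 ✓.

I_D ≈ 0.9 mA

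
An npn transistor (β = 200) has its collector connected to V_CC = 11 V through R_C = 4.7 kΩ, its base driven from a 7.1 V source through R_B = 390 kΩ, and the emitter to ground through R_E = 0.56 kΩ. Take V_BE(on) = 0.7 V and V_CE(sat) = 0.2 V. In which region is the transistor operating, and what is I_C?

saturation; I_C ≈ 2.1 mA

Assume active: I_B = (7.1 − 0.7)/(390 + 201×0.56) = 0.0127 mA, I_C = β·I_B = 2.55 mA.
Then V_CE = 11 − 2.55×4.7 − 2.56×0.56 = -2.4 V < 0.2 V — the active assumption fails.
Re-solve with V_CE = 0.2 V. KCL at the emitter: V_E/R_E = (V_BB−0.7−V_E)/R_B + (V_CC−0.2−V_E)/R_C, giving V_E = 1.16 V.
I_C = (V_CC − 0.2 − V_E)/R_C = (10.8 − 1.16)/4.7 = 2.05 mA.
Check: I_B = (6.4 − 1.16)/390 = 0.0134 mA, and β·I_B = 2.69 mA > I_C, confirming saturation.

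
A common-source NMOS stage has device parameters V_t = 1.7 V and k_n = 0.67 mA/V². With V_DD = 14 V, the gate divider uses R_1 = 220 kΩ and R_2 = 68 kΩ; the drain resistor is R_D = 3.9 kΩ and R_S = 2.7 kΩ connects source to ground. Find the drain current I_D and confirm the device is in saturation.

V_G = V_DD·R_2/(R_1+R_2) = 14×68/288 = 3.31 V.
Assume saturation: I_D = (k_n/2)(V_GS − V_t)² with V_GS = V_G − I_D·R_S = 3.31 − 2.7·I_D.
Substituting gives 2.44·I_D² − 3.9·I_D + 0.864 = 0, with roots I_D = 0.265 or 1.33 mA.
The root I_D = 1.33 mA gives V_GS = -0.295 V ≤ V_t, so take I_D = 0.265 mA.
Then V_GS = 2.59 V and V_DS = V_DD − I_D(R_D+R_S) = 14 − 0.265×6.6 = 12.3 V.
Saturation requires V_DS ≥ V_GS − V_t = 0.89 V; 12.3 ≥ 0.89 ✓.

I_D ≈ 0.27 mA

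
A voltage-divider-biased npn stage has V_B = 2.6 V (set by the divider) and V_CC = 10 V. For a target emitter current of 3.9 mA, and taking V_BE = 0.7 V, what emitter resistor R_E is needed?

R_E ≈ 0.49 kΩ

V_E = V_B − V_BE = 2.6 − 0.7 = 1.9 V.
R_E = V_E / I_E = 1.9 / 3.9 = 0.487 kΩ.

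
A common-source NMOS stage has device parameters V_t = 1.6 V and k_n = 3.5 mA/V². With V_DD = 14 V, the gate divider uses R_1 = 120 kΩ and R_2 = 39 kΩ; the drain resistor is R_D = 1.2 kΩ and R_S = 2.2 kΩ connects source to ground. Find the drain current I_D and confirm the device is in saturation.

V_G = V_DD·R_2/(R_1+R_2) = 14×39/159 = 3.43 V.
Assume saturation: I_D = (k_n/2)(V_GS − V_t)² with V_GS = V_G − I_D·R_S = 3.43 − 2.2·I_D.
Substituting gives 8.47·I_D² − 15.1·I_D + 5.89 = 0, with roots I_D = 0.573 or 1.21 mA.
The root I_D = 1.21 mA gives V_GS = 0.768 V ≤ V_t, so take I_D = 0.573 mA.
Then V_GS = 2.17 V and V_DS = V_DD − I_D(R_D+R_S) = 14 − 0.573×3.4 = 12.1 V.
Saturation requires V_DS ≥ V_GS − V_t = 0.572 V; 12.1 ≥ 0.572 ✓.

I_D ≈ 0.57 mA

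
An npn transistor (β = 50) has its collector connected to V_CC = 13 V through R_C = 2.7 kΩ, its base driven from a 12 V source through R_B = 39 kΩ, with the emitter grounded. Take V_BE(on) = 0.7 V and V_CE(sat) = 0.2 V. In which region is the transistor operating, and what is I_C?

Assume active: I_B = (12 − 0.7)/39 = 0.29 mA, giving I_C = β·I_B = 14.5 mA.
But then V_CE = 13 − 14.5×2.7 = -26.1 V < V_CE(sat) = 0.2 V — impossible in the active region.
So the transistor is saturated. With V_CE = 0.2 V, I_C = (V_CC − 0.2)/R_C = 12.8/2.7 = 4.74 mA.
Check: β·I_B = 14.5 mA > I_C = 4.74 mA, confirming saturation.

saturation; I_C ≈ 4.7 mA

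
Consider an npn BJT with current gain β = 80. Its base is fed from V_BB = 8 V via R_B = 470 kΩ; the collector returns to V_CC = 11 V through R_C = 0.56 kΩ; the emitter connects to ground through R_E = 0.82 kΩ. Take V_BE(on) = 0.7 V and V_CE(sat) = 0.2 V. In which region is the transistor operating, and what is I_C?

active; I_C ≈ 1.1 mA

Assume active. Base-emitter loop: I_B = (V_BB − V_BE)/(R_B + (β+1)R_E) = (8 − 0.7)/(470 + 81×0.82) = 0.0136 mA.
I_C = β·I_B = 80×0.0136 = 1.09 mA.
V_CE = V_CC − I_C·R_C − I_E·R_E = 11 − 1.09×0.56 − 1.1×0.82 = 9.49 V > V_CE(sat), so the active-region assumption holds.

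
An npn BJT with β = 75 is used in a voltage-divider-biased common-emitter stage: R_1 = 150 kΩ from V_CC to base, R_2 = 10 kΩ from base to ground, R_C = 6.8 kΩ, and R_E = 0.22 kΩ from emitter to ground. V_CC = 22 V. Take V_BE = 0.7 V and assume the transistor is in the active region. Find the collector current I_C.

I_C ≈ 1.9 mA

Thevenize the base divider: V_Th = V_CC·R_2/(R_1+R_2) = 22×10/160 = 1.38 V, R_Th = R_1‖R_2 = 9.38 kΩ.
Base-emitter loop: V_Th = I_B·R_Th + V_BE + (β+1)I_B·R_E, so I_B = (1.38 − 0.7) / (9.38 + 76×0.22) = 0.0259 mA.
I_C = β·I_B = 75×0.0259 = 1.94 mA, and I_E = (β+1)I_B = 1.97 mA.
V_CE = V_CC − I_C·R_C − I_E·R_E = 22 − 1.94×6.8 − 1.97×0.22 = 8.38 V.
V_CE = 8.38 V > 0.2 V confirms active-region operation.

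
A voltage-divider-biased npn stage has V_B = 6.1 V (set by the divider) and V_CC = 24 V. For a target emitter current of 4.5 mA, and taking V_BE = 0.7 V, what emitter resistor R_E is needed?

R_E ≈ 1.2 kΩ

V_E = V_B − V_BE = 6.1 − 0.7 = 5.4 V.
R_E = V_E / I_E = 5.4 / 4.5 = 1.2 kΩ.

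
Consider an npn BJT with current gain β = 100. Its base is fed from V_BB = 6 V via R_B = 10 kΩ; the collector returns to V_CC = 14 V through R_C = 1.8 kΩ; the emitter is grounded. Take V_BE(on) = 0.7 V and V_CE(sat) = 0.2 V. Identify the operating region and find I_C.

saturation; I_C ≈ 7.7 mA

Assume active: I_B = (6 − 0.7)/10 = 0.53 mA, giving I_C = β·I_B = 53 mA.
But then V_CE = 14 − 53×1.8 = -81.4 V < V_CE(sat) = 0.2 V — impossible in the active region.
So the transistor is saturated. With V_CE = 0.2 V, I_C = (V_CC − 0.2)/R_C = 13.8/1.8 = 7.67 mA.
Check: β·I_B = 53 mA > I_C = 7.67 mA, confirming saturation.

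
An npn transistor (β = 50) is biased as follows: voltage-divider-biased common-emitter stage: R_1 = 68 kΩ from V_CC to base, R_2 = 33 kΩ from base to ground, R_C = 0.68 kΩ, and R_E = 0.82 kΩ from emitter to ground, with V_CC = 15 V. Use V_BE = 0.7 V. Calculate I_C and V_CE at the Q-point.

Thevenize the base divider: V_Th = V_CC·R_2/(R_1+R_2) = 15×33/101 = 4.9 V, R_Th = R_1‖R_2 = 22.2 kΩ.
Base-emitter loop: V_Th = I_B·R_Th + V_BE + (β+1)I_B·R_E, so I_B = (4.9 − 0.7) / (22.2 + 51×0.82) = 0.0656 mA.
I_C = β·I_B = 50×0.0656 = 3.28 mA, and I_E = (β+1)I_B = 3.35 mA.
V_CE = V_CC − I_C·R_C − I_E·R_E = 15 − 3.28×0.68 − 3.35×0.82 = 10 V.
V_CE = 10 V > 0.2 V confirms active-region operation.

I_C ≈ 3.3 mA, V_CE ≈ 10 V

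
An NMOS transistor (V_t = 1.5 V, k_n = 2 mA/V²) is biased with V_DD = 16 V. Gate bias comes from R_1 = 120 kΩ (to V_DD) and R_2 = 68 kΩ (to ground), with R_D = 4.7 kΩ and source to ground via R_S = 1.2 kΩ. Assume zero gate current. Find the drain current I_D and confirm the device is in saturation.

I_D ≈ 2.3 mA

V_G = V_DD·R_2/(R_1+R_2) = 16×68/188 = 5.79 V.
Assume saturation: I_D = (k_n/2)(V_GS − V_t)² with V_GS = V_G − I_D·R_S = 5.79 − 1.2·I_D.
Substituting gives 1.44·I_D² − 11.3·I_D + 18.4 = 0, with roots I_D = 2.31 or 5.53 mA.
The root I_D = 5.53 mA gives V_GS = -0.852 V ≤ V_t, so take I_D = 2.31 mA.
Then V_GS = 3.02 V and V_DS = V_DD − I_D(R_D+R_S) = 16 − 2.31×5.9 = 2.39 V.
Saturation requires V_DS ≥ V_GS − V_t = 1.52 V; 2.39 ≥ 1.52 ✓.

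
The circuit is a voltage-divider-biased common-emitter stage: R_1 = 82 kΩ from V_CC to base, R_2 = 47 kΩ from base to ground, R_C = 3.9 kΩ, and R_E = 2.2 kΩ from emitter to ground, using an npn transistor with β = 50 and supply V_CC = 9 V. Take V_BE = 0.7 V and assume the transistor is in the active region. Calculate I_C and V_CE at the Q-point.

I_C ≈ 0.91 mA, V_CE ≈ 3.4 V

Thevenize the base divider: V_Th = V_CC·R_2/(R_1+R_2) = 9×47/129 = 3.28 V, R_Th = R_1‖R_2 = 29.9 kΩ.
Base-emitter loop: V_Th = I_B·R_Th + V_BE + (β+1)I_B·R_E, so I_B = (3.28 − 0.7) / (29.9 + 51×2.2) = 0.0182 mA.
I_C = β·I_B = 50×0.0182 = 0.908 mA, and I_E = (β+1)I_B = 0.926 mA.
V_CE = V_CC − I_C·R_C − I_E·R_E = 9 − 0.908×3.9 − 0.926×2.2 = 3.42 V.
V_CE = 3.42 V > 0.2 V confirms active-region operation.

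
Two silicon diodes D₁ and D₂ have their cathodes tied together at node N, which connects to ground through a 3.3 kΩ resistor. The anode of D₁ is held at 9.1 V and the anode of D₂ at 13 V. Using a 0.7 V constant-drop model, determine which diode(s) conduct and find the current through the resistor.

Assume both conduct. Then node N would need to be at both 9.1−0.7 = 8.4 V and 13−0.7 = 12.3 V, which is impossible.
Assume only D₂ conducts: V_N = 13 − 0.7 = 12.3 V, so I_R = 12.3/3.3 = 3.73 mA.
Check D₁: its anode-to-cathode voltage is 9.1 − 12.3 = -3.2 V < 0.7 V, so it is off. The assumption is consistent.

Only D₂ conducts; I_R ≈ 3.7 mA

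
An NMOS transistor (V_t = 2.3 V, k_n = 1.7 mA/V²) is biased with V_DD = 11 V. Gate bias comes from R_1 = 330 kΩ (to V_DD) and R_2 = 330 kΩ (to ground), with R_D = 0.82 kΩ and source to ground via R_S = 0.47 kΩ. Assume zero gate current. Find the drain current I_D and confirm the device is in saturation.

V_G = V_DD·R_2/(R_1+R_2) = 11×330/660 = 5.5 V.
Assume saturation: I_D = (k_n/2)(V_GS − V_t)² with V_GS = V_G − I_D·R_S = 5.5 − 0.47·I_D.
Substituting gives 0.188·I_D² − 3.56·I_D + 8.7 = 0, with roots I_D = 2.89 or 16.1 mA.
The root I_D = 16.1 mA gives V_GS = -2.05 V ≤ V_t, so take I_D = 2.89 mA.
Then V_GS = 4.14 V and V_DS = V_DD − I_D(R_D+R_S) = 11 − 2.89×1.29 = 7.28 V.
Saturation requires V_DS ≥ V_GS − V_t = 1.84 V; 7.28 ≥ 1.84 ✓.

I_D ≈ 2.9 mA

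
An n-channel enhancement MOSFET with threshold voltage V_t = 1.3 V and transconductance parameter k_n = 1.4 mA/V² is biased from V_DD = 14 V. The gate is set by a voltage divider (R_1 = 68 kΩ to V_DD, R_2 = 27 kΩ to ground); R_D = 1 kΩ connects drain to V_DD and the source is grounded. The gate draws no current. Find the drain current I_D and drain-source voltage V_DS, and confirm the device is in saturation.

V_G = V_DD·R_2/(R_1+R_2) = 14×27/95 = 3.98 V. With the source grounded, V_GS = V_G = 3.98 V.
Assume saturation: I_D = (k_n/2)(V_GS − V_t)² = (1.4/2)×(3.98 − 1.3)² = 0.7×2.68² = 5.02 mA.
V_DS = V_DD − I_D·R_D = 14 − 5.02×1 = 8.98 V.
Saturation requires V_DS ≥ V_GS − V_t = 2.68 V; 8.98 ≥ 2.68 ✓.

I_D ≈ 5 mA, V_DS ≈ 9 V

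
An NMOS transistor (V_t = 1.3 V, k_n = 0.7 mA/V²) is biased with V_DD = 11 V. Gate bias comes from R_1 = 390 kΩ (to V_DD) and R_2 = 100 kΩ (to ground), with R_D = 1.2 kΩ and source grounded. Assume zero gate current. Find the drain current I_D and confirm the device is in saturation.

I_D ≈ 0.31 mA

V_G = V_DD·R_2/(R_1+R_2) = 11×100/490 = 2.24 V. With the source grounded, V_GS = V_G = 2.24 V.
Assume saturation: I_D = (k_n/2)(V_GS − V_t)² = (0.7/2)×(2.24 − 1.3)² = 0.35×0.945² = 0.312 mA.
V_DS = V_DD − I_D·R_D = 11 − 0.312×1.2 = 10.6 V.
Saturation requires V_DS ≥ V_GS − V_t = 0.945 V; 10.6 ≥ 0.945 ✓.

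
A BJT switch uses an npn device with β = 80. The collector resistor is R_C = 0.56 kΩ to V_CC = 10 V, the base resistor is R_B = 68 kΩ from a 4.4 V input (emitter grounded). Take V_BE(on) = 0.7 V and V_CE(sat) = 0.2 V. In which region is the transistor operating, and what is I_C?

active; I_C ≈ 4.4 mA

Assume active. Base-emitter loop: I_B = (V_BB − V_BE)/R_B = (4.4 − 0.7)/68 = 0.0544 mA.
I_C = β·I_B = 80×0.0544 = 4.35 mA.
V_CE = V_CC − I_C·R_C = 10 − 4.35×0.56 = 7.56 V > V_CE(sat), so the active-region assumption holds.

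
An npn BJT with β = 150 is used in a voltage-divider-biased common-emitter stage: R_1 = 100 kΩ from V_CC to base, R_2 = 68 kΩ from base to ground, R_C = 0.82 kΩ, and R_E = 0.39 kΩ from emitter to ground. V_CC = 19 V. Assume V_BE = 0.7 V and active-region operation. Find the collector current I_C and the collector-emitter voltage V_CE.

I_C ≈ 11 mA, V_CE ≈ 6.2 V

Thevenize the base divider: V_Th = V_CC·R_2/(R_1+R_2) = 19×68/168 = 7.69 V, R_Th = R_1‖R_2 = 40.5 kΩ.
Base-emitter loop: V_Th = I_B·R_Th + V_BE + (β+1)I_B·R_E, so I_B = (7.69 − 0.7) / (40.5 + 151×0.39) = 0.0704 mA.
I_C = β·I_B = 150×0.0704 = 10.6 mA, and I_E = (β+1)I_B = 10.6 mA.
V_CE = V_CC − I_C·R_C − I_E·R_E = 19 − 10.6×0.82 − 10.6×0.39 = 6.2 V.
V_CE = 6.2 V > 0.2 V confirms active-region operation.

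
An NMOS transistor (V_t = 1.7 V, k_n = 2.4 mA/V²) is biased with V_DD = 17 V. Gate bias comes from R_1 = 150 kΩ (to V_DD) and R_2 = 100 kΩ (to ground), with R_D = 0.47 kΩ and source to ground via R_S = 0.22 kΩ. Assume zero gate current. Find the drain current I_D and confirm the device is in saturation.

I_D ≈ 10 mA

V_G = V_DD·R_2/(R_1+R_2) = 17×100/250 = 6.8 V.
Assume saturation: I_D = (k_n/2)(V_GS − V_t)² with V_GS = V_G − I_D·R_S = 6.8 − 0.22·I_D.
Substituting gives 0.0581·I_D² − 3.69·I_D + 31.2 = 0, with roots I_D = 10 or 53.5 mA.
The root I_D = 53.5 mA gives V_GS = -4.98 V ≤ V_t, so take I_D = 10 mA.
Then V_GS = 4.59 V and V_DS = V_DD − I_D(R_D+R_S) = 17 − 10×0.69 = 10.1 V.
Saturation requires V_DS ≥ V_GS − V_t = 2.89 V; 10.1 ≥ 2.89 ✓.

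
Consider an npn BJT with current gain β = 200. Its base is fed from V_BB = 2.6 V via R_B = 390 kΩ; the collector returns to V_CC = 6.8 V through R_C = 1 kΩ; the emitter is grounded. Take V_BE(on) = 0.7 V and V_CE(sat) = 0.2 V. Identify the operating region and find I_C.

Assume active. Base-emitter loop: I_B = (V_BB − V_BE)/R_B = (2.6 − 0.7)/390 = 0.00487 mA.
I_C = β·I_B = 200×0.00487 = 0.974 mA.
V_CE = V_CC − I_C·R_C = 6.8 − 0.974×1 = 5.83 V > V_CE(sat), so the active-region assumption holds.

active; I_C ≈ 0.97 mA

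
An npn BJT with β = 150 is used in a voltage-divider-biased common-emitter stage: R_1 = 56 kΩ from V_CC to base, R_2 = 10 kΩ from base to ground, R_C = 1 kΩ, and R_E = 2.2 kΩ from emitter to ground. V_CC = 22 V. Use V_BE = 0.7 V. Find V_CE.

Thevenize the base divider: V_Th = V_CC·R_2/(R_1+R_2) = 22×10/66 = 3.33 V, R_Th = R_1‖R_2 = 8.48 kΩ.
Base-emitter loop: V_Th = I_B·R_Th + V_BE + (β+1)I_B·R_E, so I_B = (3.33 − 0.7) / (8.48 + 151×2.2) = 0.00773 mA.
I_C = β·I_B = 150×0.00773 = 1.16 mA, and I_E = (β+1)I_B = 1.17 mA.
V_CE = V_CC − I_C·R_C − I_E·R_E = 22 − 1.16×1 − 1.17×2.2 = 18.3 V.
V_CE = 18.3 V > 0.2 V confirms active-region operation.

V_CE ≈ 18 V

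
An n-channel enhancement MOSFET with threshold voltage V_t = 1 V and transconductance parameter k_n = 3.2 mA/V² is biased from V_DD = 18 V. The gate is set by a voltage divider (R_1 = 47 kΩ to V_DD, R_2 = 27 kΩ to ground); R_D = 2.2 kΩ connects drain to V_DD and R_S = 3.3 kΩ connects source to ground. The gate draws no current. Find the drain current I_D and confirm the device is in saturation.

I_D ≈ 1.4 mA

V_G = V_DD·R_2/(R_1+R_2) = 18×27/74 = 6.57 V.
Assume saturation: I_D = (k_n/2)(V_GS − V_t)² with V_GS = V_G − I_D·R_S = 6.57 − 3.3·I_D.
Substituting gives 17.4·I_D² − 59.8·I_D + 49.6 = 0, with roots I_D = 1.4 or 2.03 mA.
The root I_D = 2.03 mA gives V_GS = -0.126 V ≤ V_t, so take I_D = 1.4 mA.
Then V_GS = 1.94 V and V_DS = V_DD − I_D(R_D+R_S) = 18 − 1.4×5.5 = 10.3 V.
Saturation requires V_DS ≥ V_GS − V_t = 0.937 V; 10.3 ≥ 0.937 ✓.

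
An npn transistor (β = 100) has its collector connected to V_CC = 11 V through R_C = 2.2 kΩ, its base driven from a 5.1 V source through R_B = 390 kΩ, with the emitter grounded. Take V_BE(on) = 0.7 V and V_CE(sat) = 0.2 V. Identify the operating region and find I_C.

active; I_C ≈ 1.1 mA

Assume active. Base-emitter loop: I_B = (V_BB − V_BE)/R_B = (5.1 − 0.7)/390 = 0.0113 mA.
I_C = β·I_B = 100×0.0113 = 1.13 mA.
V_CE = V_CC − I_C·R_C = 11 − 1.13×2.2 = 8.52 V > V_CE(sat), so the active-region assumption holds.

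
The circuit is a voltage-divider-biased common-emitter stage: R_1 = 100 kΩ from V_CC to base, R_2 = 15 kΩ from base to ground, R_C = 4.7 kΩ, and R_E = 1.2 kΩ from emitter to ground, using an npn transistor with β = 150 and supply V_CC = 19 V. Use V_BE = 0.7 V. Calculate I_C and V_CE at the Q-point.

I_C ≈ 1.4 mA, V_CE ≈ 11 V

Thevenize the base divider: V_Th = V_CC·R_2/(R_1+R_2) = 19×15/115 = 2.48 V, R_Th = R_1‖R_2 = 13 kΩ.
Base-emitter loop: V_Th = I_B·R_Th + V_BE + (β+1)I_B·R_E, so I_B = (2.48 − 0.7) / (13 + 151×1.2) = 0.00915 mA.
I_C = β·I_B = 150×0.00915 = 1.37 mA, and I_E = (β+1)I_B = 1.38 mA.
V_CE = V_CC − I_C·R_C − I_E·R_E = 19 − 1.37×4.7 − 1.38×1.2 = 10.9 V.
V_CE = 10.9 V > 0.2 V confirms active-region operation.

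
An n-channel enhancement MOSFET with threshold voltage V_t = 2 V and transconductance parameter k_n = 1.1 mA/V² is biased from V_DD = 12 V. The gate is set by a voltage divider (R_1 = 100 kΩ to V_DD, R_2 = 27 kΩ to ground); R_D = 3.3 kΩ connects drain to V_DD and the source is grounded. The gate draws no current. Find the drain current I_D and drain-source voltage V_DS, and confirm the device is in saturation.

V_G = V_DD·R_2/(R_1+R_2) = 12×27/127 = 2.55 V. With the source grounded, V_GS = V_G = 2.55 V.
Assume saturation: I_D = (k_n/2)(V_GS − V_t)² = (1.1/2)×(2.55 − 2)² = 0.55×0.551² = 0.167 mA.
V_DS = V_DD − I_D·R_D = 12 − 0.167×3.3 = 11.4 V.
Saturation requires V_DS ≥ V_GS − V_t = 0.551 V; 11.4 ≥ 0.551 ✓.

I_D ≈ 0.17 mA, V_DS ≈ 11 V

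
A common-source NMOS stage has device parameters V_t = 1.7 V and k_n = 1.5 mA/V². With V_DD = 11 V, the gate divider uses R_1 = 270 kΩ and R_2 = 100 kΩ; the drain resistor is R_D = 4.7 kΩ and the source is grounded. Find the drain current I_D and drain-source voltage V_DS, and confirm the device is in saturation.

V_G = V_DD·R_2/(R_1+R_2) = 11×100/370 = 2.97 V. With the source grounded, V_GS = V_G = 2.97 V.
Assume saturation: I_D = (k_n/2)(V_GS − V_t)² = (1.5/2)×(2.97 − 1.7)² = 0.75×1.27² = 1.22 mA.
V_DS = V_DD − I_D·R_D = 11 − 1.22×4.7 = 5.29 V.
Saturation requires V_DS ≥ V_GS − V_t = 1.27 V; 5.29 ≥ 1.27 ✓.

I_D ≈ 1.2 mA, V_DS ≈ 5.3 V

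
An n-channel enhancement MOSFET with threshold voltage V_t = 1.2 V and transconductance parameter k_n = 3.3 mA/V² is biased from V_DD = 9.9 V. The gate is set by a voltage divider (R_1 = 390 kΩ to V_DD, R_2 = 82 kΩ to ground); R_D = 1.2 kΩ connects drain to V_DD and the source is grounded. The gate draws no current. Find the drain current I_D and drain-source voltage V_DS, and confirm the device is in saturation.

I_D ≈ 0.45 mA, V_DS ≈ 9.4 V

V_G = V_DD·R_2/(R_1+R_2) = 9.9×82/472 = 1.72 V. With the source grounded, V_GS = V_G = 1.72 V.
Assume saturation: I_D = (k_n/2)(V_GS − V_t)² = (3.3/2)×(1.72 − 1.2)² = 1.65×0.52² = 0.446 mA.
V_DS = V_DD − I_D·R_D = 9.9 − 0.446×1.2 = 9.36 V.
Saturation requires V_DS ≥ V_GS − V_t = 0.52 V; 9.36 ≥ 0.52 ✓.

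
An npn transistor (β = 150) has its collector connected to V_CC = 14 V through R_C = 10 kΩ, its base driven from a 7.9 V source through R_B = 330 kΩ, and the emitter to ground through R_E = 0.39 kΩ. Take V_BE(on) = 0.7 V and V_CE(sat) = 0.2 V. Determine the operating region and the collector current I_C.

saturation; I_C ≈ 1.3 mA

Assume active: I_B = (7.9 − 0.7)/(330 + 151×0.39) = 0.0185 mA, I_C = β·I_B = 2.78 mA.
Then V_CE = 14 − 2.78×10 − 2.8×0.39 = -14.9 V < 0.2 V — the active assumption fails.
Re-solve with V_CE = 0.2 V. KCL at the emitter: V_E/R_E = (V_BB−0.7−V_E)/R_B + (V_CC−0.2−V_E)/R_C, giving V_E = 0.526 V.
I_C = (V_CC − 0.2 − V_E)/R_C = (13.8 − 0.526)/10 = 1.33 mA.
Check: I_B = (7.2 − 0.526)/330 = 0.0202 mA, and β·I_B = 3.03 mA > I_C, confirming saturation.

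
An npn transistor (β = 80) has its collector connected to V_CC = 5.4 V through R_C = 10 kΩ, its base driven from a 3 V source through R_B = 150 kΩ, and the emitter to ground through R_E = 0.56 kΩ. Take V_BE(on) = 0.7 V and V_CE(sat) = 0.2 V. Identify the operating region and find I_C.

Assume active: I_B = (3 − 0.7)/(150 + 81×0.56) = 0.0118 mA, I_C = β·I_B = 0.942 mA.
Then V_CE = 5.4 − 0.942×10 − 0.954×0.56 = -4.55 V < 0.2 V — the active assumption fails.
Re-solve with V_CE = 0.2 V. KCL at the emitter: V_E/R_E = (V_BB−0.7−V_E)/R_B + (V_CC−0.2−V_E)/R_C, giving V_E = 0.283 V.
I_C = (V_CC − 0.2 − V_E)/R_C = (5.2 − 0.283)/10 = 0.492 mA.
Check: I_B = (2.3 − 0.283)/150 = 0.0134 mA, and β·I_B = 1.08 mA > I_C, confirming saturation.

saturation; I_C ≈ 0.49 mA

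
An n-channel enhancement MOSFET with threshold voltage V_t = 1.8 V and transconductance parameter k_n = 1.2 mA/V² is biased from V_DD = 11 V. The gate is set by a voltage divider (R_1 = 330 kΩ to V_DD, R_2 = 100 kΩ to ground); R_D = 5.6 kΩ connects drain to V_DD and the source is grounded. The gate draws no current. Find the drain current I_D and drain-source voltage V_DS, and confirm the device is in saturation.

I_D ≈ 0.34 mA, V_DS ≈ 9.1 V

V_G = V_DD·R_2/(R_1+R_2) = 11×100/430 = 2.56 V. With the source grounded, V_GS = V_G = 2.56 V.
Assume saturation: I_D = (k_n/2)(V_GS − V_t)² = (1.2/2)×(2.56 − 1.8)² = 0.6×0.758² = 0.345 mA.
V_DS = V_DD − I_D·R_D = 11 − 0.345×5.6 = 9.07 V.
Saturation requires V_DS ≥ V_GS − V_t = 0.758 V; 9.07 ≥ 0.758 ✓.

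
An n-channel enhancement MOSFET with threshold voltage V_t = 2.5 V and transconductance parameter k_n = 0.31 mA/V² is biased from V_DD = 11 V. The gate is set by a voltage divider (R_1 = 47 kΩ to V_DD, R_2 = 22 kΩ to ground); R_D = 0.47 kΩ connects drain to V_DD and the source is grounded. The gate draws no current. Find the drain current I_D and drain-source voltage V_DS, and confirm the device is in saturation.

I_D ≈ 0.16 mA, V_DS ≈ 11 V

V_G = V_DD·R_2/(R_1+R_2) = 11×22/69 = 3.51 V. With the source grounded, V_GS = V_G = 3.51 V.
Assume saturation: I_D = (k_n/2)(V_GS − V_t)² = (0.31/2)×(3.51 − 2.5)² = 0.155×1.01² = 0.157 mA.
V_DS = V_DD − I_D·R_D = 11 − 0.157×0.47 = 10.9 V.
Saturation requires V_DS ≥ V_GS − V_t = 1.01 V; 10.9 ≥ 1.01 ✓.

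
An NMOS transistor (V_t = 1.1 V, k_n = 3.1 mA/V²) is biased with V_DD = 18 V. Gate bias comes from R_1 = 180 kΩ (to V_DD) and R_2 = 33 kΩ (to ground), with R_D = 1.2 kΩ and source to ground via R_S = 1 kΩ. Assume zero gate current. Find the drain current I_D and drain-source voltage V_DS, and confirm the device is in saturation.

V_G = V_DD·R_2/(R_1+R_2) = 18×33/213 = 2.79 V.
Assume saturation: I_D = (k_n/2)(V_GS − V_t)² with V_GS = V_G − I_D·R_S = 2.79 − 1·I_D.
Substituting gives 1.55·I_D² − 6.24·I_D + 4.42 = 0, with roots I_D = 0.919 or 3.1 mA.
The root I_D = 3.1 mA gives V_GS = -0.315 V ≤ V_t, so take I_D = 0.919 mA.
Then V_GS = 1.87 V and V_DS = V_DD − I_D(R_D+R_S) = 18 − 0.919×2.2 = 16 V.
Saturation requires V_DS ≥ V_GS − V_t = 0.77 V; 16 ≥ 0.77 ✓.

I_D ≈ 0.92 mA, V_DS ≈ 16 V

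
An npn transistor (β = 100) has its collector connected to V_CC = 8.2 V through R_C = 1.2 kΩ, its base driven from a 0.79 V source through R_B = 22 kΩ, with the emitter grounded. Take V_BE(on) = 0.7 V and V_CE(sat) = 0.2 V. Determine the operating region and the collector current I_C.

active; I_C ≈ 0.41 mA

Assume active. Base-emitter loop: I_B = (V_BB − V_BE)/R_B = (0.79 − 0.7)/22 = 0.00409 mA.
I_C = β·I_B = 100×0.00409 = 0.409 mA.
V_CE = V_CC − I_C·R_C = 8.2 − 0.409×1.2 = 7.71 V > V_CE(sat), so the active-region assumption holds.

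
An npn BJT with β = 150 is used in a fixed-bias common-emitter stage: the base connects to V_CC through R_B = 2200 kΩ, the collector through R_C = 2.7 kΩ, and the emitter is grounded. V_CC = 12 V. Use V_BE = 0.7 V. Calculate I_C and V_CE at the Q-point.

I_C ≈ 0.77 mA, V_CE ≈ 9.9 V

Base loop: V_CC = I_B·R_B + V_BE, so I_B = (12 − 0.7)/2200 kΩ = 0.00514 mA.
In the active region I_C = β·I_B = 150 × 0.00514 = 0.77 mA.
Collector loop: V_CE = V_CC − I_C·R_C = 12 − 0.77×2.7 = 9.92 V.
Since V_CE = 9.92 V > V_CE(sat) ≈ 0.2 V, the transistor is in the active region as assumed.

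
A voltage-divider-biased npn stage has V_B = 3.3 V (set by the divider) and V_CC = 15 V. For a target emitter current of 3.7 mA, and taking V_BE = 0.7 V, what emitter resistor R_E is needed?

V_E = V_B − V_BE = 3.3 − 0.7 = 2.6 V.
R_E = V_E / I_E = 2.6 / 3.7 = 0.703 kΩ.

R_E ≈ 0.7 kΩ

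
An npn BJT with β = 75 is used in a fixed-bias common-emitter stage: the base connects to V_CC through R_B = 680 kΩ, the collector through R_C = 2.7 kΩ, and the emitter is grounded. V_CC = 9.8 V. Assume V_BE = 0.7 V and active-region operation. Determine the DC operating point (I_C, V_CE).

I_C ≈ 1 mA, V_CE ≈ 7.1 V

Base loop: V_CC = I_B·R_B + V_BE, so I_B = (9.8 − 0.7)/680 kΩ = 0.0134 mA.
In the active region I_C = β·I_B = 75 × 0.0134 = 1 mA.
Collector loop: V_CE = V_CC − I_C·R_C = 9.8 − 1×2.7 = 7.09 V.
Since V_CE = 7.09 V > V_CE(sat) ≈ 0.2 V, the transistor is in the active region as assumed.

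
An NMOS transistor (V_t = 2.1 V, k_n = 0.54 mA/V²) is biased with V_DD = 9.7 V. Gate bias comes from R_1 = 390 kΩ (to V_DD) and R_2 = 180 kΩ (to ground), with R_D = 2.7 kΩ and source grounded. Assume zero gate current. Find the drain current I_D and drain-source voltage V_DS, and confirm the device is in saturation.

V_G = V_DD·R_2/(R_1+R_2) = 9.7×180/570 = 3.06 V. With the source grounded, V_GS = V_G = 3.06 V.
Assume saturation: I_D = (k_n/2)(V_GS − V_t)² = (0.54/2)×(3.06 − 2.1)² = 0.27×0.963² = 0.25 mA.
V_DS = V_DD − I_D·R_D = 9.7 − 0.25×2.7 = 9.02 V.
Saturation requires V_DS ≥ V_GS − V_t = 0.963 V; 9.02 ≥ 0.963 ✓.

I_D ≈ 0.25 mA, V_DS ≈ 9 V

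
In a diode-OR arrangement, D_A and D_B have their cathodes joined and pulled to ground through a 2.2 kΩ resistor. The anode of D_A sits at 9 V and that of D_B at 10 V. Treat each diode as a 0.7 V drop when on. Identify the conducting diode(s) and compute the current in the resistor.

Assume both conduct. Then node N would need to be at both 9−0.7 = 8.3 V and 10−0.7 = 9.3 V, which is impossible.
Assume only D_B conducts: V_N = 10 − 0.7 = 9.3 V, so I_R = 9.3/2.2 = 4.23 mA.
Check D_A: its anode-to-cathode voltage is 9 − 9.3 = -0.3 V < 0.7 V, so it is off. The assumption is consistent.

Only D_B conducts; I_R ≈ 4.2 mA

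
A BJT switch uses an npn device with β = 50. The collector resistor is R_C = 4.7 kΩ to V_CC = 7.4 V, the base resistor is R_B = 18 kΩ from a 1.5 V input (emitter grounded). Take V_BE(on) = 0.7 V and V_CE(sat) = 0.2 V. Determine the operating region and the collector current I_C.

saturation; I_C ≈ 1.5 mA

Assume active: I_B = (1.5 − 0.7)/18 = 0.0444 mA, giving I_C = β·I_B = 2.22 mA.
But then V_CE = 7.4 − 2.22×4.7 = -3.04 V < V_CE(sat) = 0.2 V — impossible in the active region.
So the transistor is saturated. With V_CE = 0.2 V, I_C = (V_CC − 0.2)/R_C = 7.2/4.7 = 1.53 mA.
Check: β·I_B = 2.22 mA > I_C = 1.53 mA, confirming saturation.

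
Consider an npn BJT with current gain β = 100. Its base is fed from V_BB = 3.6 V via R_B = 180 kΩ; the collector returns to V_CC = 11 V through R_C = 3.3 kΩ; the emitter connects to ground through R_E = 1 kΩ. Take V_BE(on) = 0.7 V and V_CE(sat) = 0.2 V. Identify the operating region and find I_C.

Assume active. Base-emitter loop: I_B = (V_BB − V_BE)/(R_B + (β+1)R_E) = (3.6 − 0.7)/(180 + 101×1) = 0.0103 mA.
I_C = β·I_B = 100×0.0103 = 1.03 mA.
V_CE = V_CC − I_C·R_C − I_E·R_E = 11 − 1.03×3.3 − 1.04×1 = 6.55 V > V_CE(sat), so the active-region assumption holds.

active; I_C ≈ 1 mA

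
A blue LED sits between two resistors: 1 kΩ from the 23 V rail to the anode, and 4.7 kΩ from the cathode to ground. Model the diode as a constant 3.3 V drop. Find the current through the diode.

I ≈ 3.5 mA

The two resistors are in series with the diode, so KVL gives 23 = I·1 + 3.3 + I·4.7.
I = (23 − 3.3) / (1 + 4.7) kΩ = 19.7 / 5.7 = 3.46 mA.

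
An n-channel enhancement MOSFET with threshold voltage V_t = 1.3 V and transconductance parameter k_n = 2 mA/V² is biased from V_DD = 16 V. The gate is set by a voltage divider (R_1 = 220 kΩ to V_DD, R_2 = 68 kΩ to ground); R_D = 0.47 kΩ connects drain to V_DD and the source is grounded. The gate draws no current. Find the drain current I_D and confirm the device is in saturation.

I_D ≈ 6.1 mA

V_G = V_DD·R_2/(R_1+R_2) = 16×68/288 = 3.78 V. With the source grounded, V_GS = V_G = 3.78 V.
Assume saturation: I_D = (k_n/2)(V_GS − V_t)² = (2/2)×(3.78 − 1.3)² = 1×2.48² = 6.14 mA.
V_DS = V_DD − I_D·R_D = 16 − 6.14×0.47 = 13.1 V.
Saturation requires V_DS ≥ V_GS − V_t = 2.48 V; 13.1 ≥ 2.48 ✓.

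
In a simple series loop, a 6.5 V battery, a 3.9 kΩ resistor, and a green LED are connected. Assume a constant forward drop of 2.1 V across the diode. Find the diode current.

KVL around the loop: 6.5 = V_D + I·R = 2.1 + I × 3.9 kΩ.
So I = (6.5 − 2.1) / 3.9 kΩ = 4.4 / 3.9 = 1.13 mA.

I ≈ 1.1 mA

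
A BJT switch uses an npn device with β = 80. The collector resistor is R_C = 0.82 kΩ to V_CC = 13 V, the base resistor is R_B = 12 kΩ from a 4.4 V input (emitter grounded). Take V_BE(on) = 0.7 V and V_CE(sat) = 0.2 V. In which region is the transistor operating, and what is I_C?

saturation; I_C ≈ 16 mA

Assume active: I_B = (4.4 − 0.7)/12 = 0.308 mA, giving I_C = β·I_B = 24.7 mA.
But then V_CE = 13 − 24.7×0.82 = -7.23 V < V_CE(sat) = 0.2 V — impossible in the active region.
So the transistor is saturated. With V_CE = 0.2 V, I_C = (V_CC − 0.2)/R_C = 12.8/0.82 = 15.6 mA.
Check: β·I_B = 24.7 mA > I_C = 15.6 mA, confirming saturation.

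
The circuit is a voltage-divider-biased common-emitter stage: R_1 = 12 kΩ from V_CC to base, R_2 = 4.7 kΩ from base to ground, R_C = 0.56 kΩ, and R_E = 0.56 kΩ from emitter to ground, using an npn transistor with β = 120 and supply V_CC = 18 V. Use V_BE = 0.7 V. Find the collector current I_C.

Thevenize the base divider: V_Th = V_CC·R_2/(R_1+R_2) = 18×4.7/16.7 = 5.07 V, R_Th = R_1‖R_2 = 3.38 kΩ.
Base-emitter loop: V_Th = I_B·R_Th + V_BE + (β+1)I_B·R_E, so I_B = (5.07 − 0.7) / (3.38 + 121×0.56) = 0.0614 mA.
I_C = β·I_B = 120×0.0614 = 7.36 mA, and I_E = (β+1)I_B = 7.43 mA.
V_CE = V_CC − I_C·R_C − I_E·R_E = 18 − 7.36×0.56 − 7.43×0.56 = 9.72 V.
V_CE = 9.72 V > 0.2 V confirms active-region operation.

I_C ≈ 7.4 mA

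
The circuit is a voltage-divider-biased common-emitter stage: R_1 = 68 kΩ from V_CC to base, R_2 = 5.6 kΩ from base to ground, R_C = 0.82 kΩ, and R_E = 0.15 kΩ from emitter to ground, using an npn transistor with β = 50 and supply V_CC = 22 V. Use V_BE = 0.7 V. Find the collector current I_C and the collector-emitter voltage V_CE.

Thevenize the base divider: V_Th = V_CC·R_2/(R_1+R_2) = 22×5.6/73.6 = 1.67 V, R_Th = R_1‖R_2 = 5.17 kΩ.
Base-emitter loop: V_Th = I_B·R_Th + V_BE + (β+1)I_B·R_E, so I_B = (1.67 − 0.7) / (5.17 + 51×0.15) = 0.0759 mA.
I_C = β·I_B = 50×0.0759 = 3.8 mA, and I_E = (β+1)I_B = 3.87 mA.
V_CE = V_CC − I_C·R_C − I_E·R_E = 22 − 3.8×0.82 − 3.87×0.15 = 18.3 V.
V_CE = 18.3 V > 0.2 V confirms active-region operation.

I_C ≈ 3.8 mA, V_CE ≈ 18 V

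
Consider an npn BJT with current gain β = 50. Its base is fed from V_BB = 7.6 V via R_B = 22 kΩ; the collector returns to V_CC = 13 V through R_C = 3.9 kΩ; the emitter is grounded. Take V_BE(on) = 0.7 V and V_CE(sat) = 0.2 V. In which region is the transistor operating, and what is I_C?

saturation; I_C ≈ 3.3 mA

Assume active: I_B = (7.6 − 0.7)/22 = 0.314 mA, giving I_C = β·I_B = 15.7 mA.
But then V_CE = 13 − 15.7×3.9 = -48.2 V < V_CE(sat) = 0.2 V — impossible in the active region.
So the transistor is saturated. With V_CE = 0.2 V, I_C = (V_CC − 0.2)/R_C = 12.8/3.9 = 3.28 mA.
Check: β·I_B = 15.7 mA > I_C = 3.28 mA, confirming saturation.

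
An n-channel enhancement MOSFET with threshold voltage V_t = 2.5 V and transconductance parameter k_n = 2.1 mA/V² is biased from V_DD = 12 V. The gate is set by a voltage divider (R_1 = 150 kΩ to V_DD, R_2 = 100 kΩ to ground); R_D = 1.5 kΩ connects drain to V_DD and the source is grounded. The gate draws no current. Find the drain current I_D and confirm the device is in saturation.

I_D ≈ 5.6 mA

V_G = V_DD·R_2/(R_1+R_2) = 12×100/250 = 4.8 V. With the source grounded, V_GS = V_G = 4.8 V.
Assume saturation: I_D = (k_n/2)(V_GS − V_t)² = (2.1/2)×(4.8 − 2.5)² = 1.05×2.3² = 5.55 mA.
V_DS = V_DD − I_D·R_D = 12 − 5.55×1.5 = 3.67 V.
Saturation requires V_DS ≥ V_GS − V_t = 2.3 V; 3.67 ≥ 2.3 ✓.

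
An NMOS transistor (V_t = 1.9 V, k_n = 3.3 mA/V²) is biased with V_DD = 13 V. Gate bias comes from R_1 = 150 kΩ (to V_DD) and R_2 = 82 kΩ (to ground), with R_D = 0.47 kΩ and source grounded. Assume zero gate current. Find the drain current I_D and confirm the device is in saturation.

V_G = V_DD·R_2/(R_1+R_2) = 13×82/232 = 4.59 V. With the source grounded, V_GS = V_G = 4.59 V.
Assume saturation: I_D = (k_n/2)(V_GS − V_t)² = (3.3/2)×(4.59 − 1.9)² = 1.65×2.69² = 12 mA.
V_DS = V_DD − I_D·R_D = 13 − 12×0.47 = 7.37 V.
Saturation requires V_DS ≥ V_GS − V_t = 2.69 V; 7.37 ≥ 2.69 ✓.

I_D ≈ 12 mA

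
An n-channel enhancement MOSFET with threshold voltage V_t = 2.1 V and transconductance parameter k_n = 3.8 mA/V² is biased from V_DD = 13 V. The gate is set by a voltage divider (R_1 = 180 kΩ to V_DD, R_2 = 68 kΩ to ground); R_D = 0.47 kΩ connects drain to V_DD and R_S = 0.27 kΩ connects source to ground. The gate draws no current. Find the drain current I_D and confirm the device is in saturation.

I_D ≈ 1.8 mA

V_G = V_DD·R_2/(R_1+R_2) = 13×68/248 = 3.56 V.
Assume saturation: I_D = (k_n/2)(V_GS − V_t)² with V_GS = V_G − I_D·R_S = 3.56 − 0.27·I_D.
Substituting gives 0.139·I_D² − 2.5·I_D + 4.08 = 0, with roots I_D = 1.81 or 16.3 mA.
The root I_D = 16.3 mA gives V_GS = -0.825 V ≤ V_t, so take I_D = 1.81 mA.
Then V_GS = 3.08 V and V_DS = V_DD − I_D(R_D+R_S) = 13 − 1.81×0.74 = 11.7 V.
Saturation requires V_DS ≥ V_GS − V_t = 0.976 V; 11.7 ≥ 0.976 ✓.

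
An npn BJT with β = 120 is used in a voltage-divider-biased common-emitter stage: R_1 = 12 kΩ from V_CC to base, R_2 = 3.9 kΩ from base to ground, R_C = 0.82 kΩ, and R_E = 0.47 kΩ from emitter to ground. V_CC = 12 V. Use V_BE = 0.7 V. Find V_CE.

Thevenize the base divider: V_Th = V_CC·R_2/(R_1+R_2) = 12×3.9/15.9 = 2.94 V, R_Th = R_1‖R_2 = 2.94 kΩ.
Base-emitter loop: V_Th = I_B·R_Th + V_BE + (β+1)I_B·R_E, so I_B = (2.94 − 0.7) / (2.94 + 121×0.47) = 0.0375 mA.
I_C = β·I_B = 120×0.0375 = 4.5 mA, and I_E = (β+1)I_B = 4.54 mA.
V_CE = V_CC − I_C·R_C − I_E·R_E = 12 − 4.5×0.82 − 4.54×0.47 = 6.18 V.
V_CE = 6.18 V > 0.2 V confirms active-region operation.

V_CE ≈ 6.2 V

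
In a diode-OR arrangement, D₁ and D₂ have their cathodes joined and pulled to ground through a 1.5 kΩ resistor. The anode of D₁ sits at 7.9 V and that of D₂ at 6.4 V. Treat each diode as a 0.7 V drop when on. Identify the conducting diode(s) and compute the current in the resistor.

Assume both conduct. Then node N would need to be at both 7.9−0.7 = 7.2 V and 6.4−0.7 = 5.7 V, which is impossible.
Assume only D₁ conducts: V_N = 7.9 − 0.7 = 7.2 V, so I_R = 7.2/1.5 = 4.8 mA.
Check D₂: its anode-to-cathode voltage is 6.4 − 7.2 = -0.8 V < 0.7 V, so it is off. The assumption is consistent.

Only D₁ conducts; I_R ≈ 4.8 mA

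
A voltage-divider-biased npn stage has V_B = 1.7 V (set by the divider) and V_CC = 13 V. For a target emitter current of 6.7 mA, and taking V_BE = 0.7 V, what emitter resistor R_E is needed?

R_E ≈ 0.15 kΩ

V_E = V_B − V_BE = 1.7 − 0.7 = 1 V.
R_E = V_E / I_E = 1 / 6.7 = 0.149 kΩ.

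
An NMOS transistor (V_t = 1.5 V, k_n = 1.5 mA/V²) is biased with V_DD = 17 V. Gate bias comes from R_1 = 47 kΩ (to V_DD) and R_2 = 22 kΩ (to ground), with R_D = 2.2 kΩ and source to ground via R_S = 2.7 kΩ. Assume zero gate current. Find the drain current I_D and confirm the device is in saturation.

V_G = V_DD·R_2/(R_1+R_2) = 17×22/69 = 5.42 V.
Assume saturation: I_D = (k_n/2)(V_GS − V_t)² with V_GS = V_G − I_D·R_S = 5.42 − 2.7·I_D.
Substituting gives 5.47·I_D² − 16.9·I_D + 11.5 = 0, with roots I_D = 1.02 or 2.07 mA.
The root I_D = 2.07 mA gives V_GS = -0.16 V ≤ V_t, so take I_D = 1.02 mA.
Then V_GS = 2.67 V and V_DS = V_DD − I_D(R_D+R_S) = 17 − 1.02×4.9 = 12 V.
Saturation requires V_DS ≥ V_GS − V_t = 1.17 V; 12 ≥ 1.17 ✓.

I_D ≈ 1 mA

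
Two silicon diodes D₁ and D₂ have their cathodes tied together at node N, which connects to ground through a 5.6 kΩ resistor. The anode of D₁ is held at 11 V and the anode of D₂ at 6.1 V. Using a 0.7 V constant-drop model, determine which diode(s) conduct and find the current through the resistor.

Assume both conduct. Then node N would need to be at both 11−0.7 = 10.3 V and 6.1−0.7 = 5.4 V, which is impossible.
Assume only D₁ conducts: V_N = 11 − 0.7 = 10.3 V, so I_R = 10.3/5.6 = 1.84 mA.
Check D₂: its anode-to-cathode voltage is 6.1 − 10.3 = -4.2 V < 0.7 V, so it is off. The assumption is consistent.

Only D₁ conducts; I_R ≈ 1.8 mA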